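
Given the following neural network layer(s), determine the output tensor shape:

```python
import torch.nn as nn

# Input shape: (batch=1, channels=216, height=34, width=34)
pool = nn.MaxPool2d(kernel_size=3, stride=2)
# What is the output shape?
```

Input: (1, 216, 34, 34) -> Output: (1, 216, 16, 16)

Answer: (1, 216, 16, 16)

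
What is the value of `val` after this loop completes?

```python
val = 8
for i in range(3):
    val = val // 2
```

Halve 3 times: 8 // 2^3 = 1
`val` takes the values: 8 → 4 → 2 → 1

Answer: 1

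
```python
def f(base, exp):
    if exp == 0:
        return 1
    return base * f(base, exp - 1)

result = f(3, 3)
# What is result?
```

f(3, 3) = 3 * 3 * 3 = 27

Answer: 27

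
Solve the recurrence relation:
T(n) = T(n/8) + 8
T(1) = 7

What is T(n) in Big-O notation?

Each step divides n by 8 and adds 8. After log_8(n) steps we reach T(1)=7. So T(n) = 8·log_8(n) + 7 = O(log n).

Answer: O(log n)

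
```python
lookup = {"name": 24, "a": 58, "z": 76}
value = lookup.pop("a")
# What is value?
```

Trace:
`lookup = {"name": 24, "a": 58, "z": 76}` → lookup = {'name': 24, 'a': 58, 'z': 76}
`value = lookup.pop("a")` → lookup = {'name': 24, 'z': 76}; value = 58
So value = 58

Answer: 58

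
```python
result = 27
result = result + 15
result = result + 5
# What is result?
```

Trace:
`result = 27` → result = 27
`result = result + 15` → result = 42
`result = result + 5` → result = 47
So result = 47

Answer: 47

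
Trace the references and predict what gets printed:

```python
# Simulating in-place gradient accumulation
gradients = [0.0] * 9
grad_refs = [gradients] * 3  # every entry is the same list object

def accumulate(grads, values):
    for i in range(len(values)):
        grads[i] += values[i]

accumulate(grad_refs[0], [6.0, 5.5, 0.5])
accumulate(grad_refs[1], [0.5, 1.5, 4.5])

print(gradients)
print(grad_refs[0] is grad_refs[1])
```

Key concept: gradient accumulation aliasing.
Step by step:
`gradients = [0.0] * 9` → gradients = [0.0, 0.0, 0.0, 0.0, 0.0, 0.0, 0.0, 0.0, 0.0]
`grad_refs = [gradients] * 3` → grad_refs = [[0.0, 0.0, 0.0, 0.0, 0.0, 0.0, 0.0, 0.0, 0.0], [0.0, 0.0, 0.0, 0.0, 0.0, 0.0, 0.0, 0.0, 0.0], [0.0, 0.0, 0.0, 0.0, 0.0, 0.0, 0.0, 0.0, 0.0]]
`accumulate(grad_refs[0], [6.0, 5.5, 0.5])` → gradients = [6.0, 5.5, 0.5, 0.0, 0.0, 0.0, 0.0, 0.0, 0.0]; grad_refs = [[6.0, 5.5, 0.5, 0.0, 0.0, 0.0, 0.0, 0.0, 0.0], [6.0, 5.5, 0.5, 0.0, 0.0, 0.0, 0.0, 0.0, 0.0], [6.0, 5.5, 0.5, 0.0, 0.0, 0.0, 0.0, 0.0, 0.0]]
`accumulate(grad_refs[1], [0.5, 1.5, 4.5])` → gradients = [6.5, 7.0, 5.0, 0.0, 0.0, 0.0, 0.0, 0.0, 0.0]; grad_refs = [[6.5, 7.0, 5.0, 0.0, 0.0, 0.0, 0.0, 0.0, 0.0], [6.5, 7.0, 5.0, 0.0, 0.0, 0.0, 0.0, 0.0, 0.0], [6.5, 7.0, 5.0, 0.0, 0.0, 0.0, 0.0, 0.0, 0.0]]
`print(gradients)` → prints [6.5, 7.0, 5.0, 0.0, 0.0, 0.0, 0.0, 0.0, 0.0]
`print(grad_refs[0] is grad_refs[1])` → prints True

Answer:
[6.5, 7.0, 5.0, 0.0, 0.0, 0.0, 0.0, 0.0, 0.0]
True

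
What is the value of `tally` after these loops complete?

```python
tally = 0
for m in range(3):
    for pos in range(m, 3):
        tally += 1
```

Upper triangle: 3 + 2 + ... + 1
`tally` takes the values: 0 → 1 → 2 → 3 → 4 → 5 → 6

Answer: 6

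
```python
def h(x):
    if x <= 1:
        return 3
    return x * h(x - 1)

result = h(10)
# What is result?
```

h(10) = 10 * 9 * 8 * 7 * 6 * 5 * 4 * 3 * 2 * 3 = 10886400

Answer: 10886400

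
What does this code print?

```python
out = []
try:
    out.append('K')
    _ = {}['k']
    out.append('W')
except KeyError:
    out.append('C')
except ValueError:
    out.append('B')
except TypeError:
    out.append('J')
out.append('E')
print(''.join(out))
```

Execution trace: 'K' (try body) → 'C' (except KeyError) → 'E' (after the try/except). Output: KCE

Answer: KCE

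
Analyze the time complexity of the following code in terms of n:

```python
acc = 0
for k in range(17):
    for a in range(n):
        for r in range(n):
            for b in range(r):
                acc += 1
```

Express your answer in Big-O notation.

Each loop level contributes: 1 × n × n × n. Multiplying the contributions gives O(n^3).

Answer: O(n^3)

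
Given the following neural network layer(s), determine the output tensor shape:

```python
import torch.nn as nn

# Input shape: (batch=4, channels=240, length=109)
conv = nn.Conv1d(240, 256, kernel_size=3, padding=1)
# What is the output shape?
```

Input: (4, 240, 109) -> Output: (4, 256, 109)

Answer: (4, 256, 109)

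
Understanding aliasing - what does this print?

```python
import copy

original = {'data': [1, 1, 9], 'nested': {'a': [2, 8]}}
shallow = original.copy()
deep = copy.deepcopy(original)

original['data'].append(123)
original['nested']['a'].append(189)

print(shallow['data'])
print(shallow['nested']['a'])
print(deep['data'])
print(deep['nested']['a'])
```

Key concept: comparing shallow vs deep copy.
Step by step:
`original = {'data': [1, 1, 9], 'nested': {'a': [2, 8]}}` → original = {'data': [1, 1, 9], 'nested': {'a': [2, 8]}}
`shallow = original.copy()` → shallow = {'data': [1, 1, 9], 'nested': {'a': [2, 8]}}
`deep = copy.deepcopy(original)` → deep = {'data': [1, 1, 9], 'nested': {'a': [2, 8]}}
`original['data'].append(123)` → original = {'data': [1, 1, 9, 123], 'nested': {'a': [2, 8]}}; shallow = {'data': [1, 1, 9, 123], 'nested': {'a': [2, 8]}}
`original['nested']['a'].append(189)` → original = {'data': [1, 1, 9, 123], 'nested': {'a': [2, 8, 189]}}; shallow = {'data': [1, 1, 9, 123], 'nested': {'a': [2, 8, 189]}}
`print(shallow['data'])` → prints [1, 1, 9, 123]
`print(shallow['nested']['a'])` → prints [2, 8, 189]
`print(deep['data'])` → prints [1, 1, 9]
`print(deep['nested']['a'])` → prints [2, 8]

Answer:
[1, 1, 9, 123]
[2, 8, 189]
[1, 1, 9]
[2, 8]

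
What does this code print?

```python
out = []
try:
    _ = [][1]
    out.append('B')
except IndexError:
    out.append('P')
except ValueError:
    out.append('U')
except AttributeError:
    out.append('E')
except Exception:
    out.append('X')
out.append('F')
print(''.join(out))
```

Execution trace: 'P' (except IndexError) → 'F' (after the try/except). Output: PF

Answer: PF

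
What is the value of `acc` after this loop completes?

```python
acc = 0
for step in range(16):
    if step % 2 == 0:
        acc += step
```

Sum of even numbers 0 to 15
`acc` takes the values: 0 → 2 → 6 → 12 → 20 → 30 → 42 → 56

Answer: 56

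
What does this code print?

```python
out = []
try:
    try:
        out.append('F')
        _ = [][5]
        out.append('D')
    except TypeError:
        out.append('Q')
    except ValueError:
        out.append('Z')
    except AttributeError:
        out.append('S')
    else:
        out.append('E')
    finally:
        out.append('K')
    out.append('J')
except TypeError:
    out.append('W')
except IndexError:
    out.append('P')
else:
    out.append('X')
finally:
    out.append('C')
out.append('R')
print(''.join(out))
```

Execution trace: 'F' (inner try body) → 'K' (inner finally) → 'P' (except IndexError) → 'C' (finally) → 'R' (after the try/except). Output: FKPCR

Answer: FKPCR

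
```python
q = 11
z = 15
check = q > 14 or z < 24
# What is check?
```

Trace:
`q = 11` → q = 11
`z = 15` → z = 15
`check = q > 14 or z < 24` → check = True
So check = True

Answer: True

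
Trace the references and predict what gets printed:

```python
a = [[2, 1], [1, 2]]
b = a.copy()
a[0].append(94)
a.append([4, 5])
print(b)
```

Key concept: shallow copy with nested lists.
Step by step:
`a = [[2, 1], [1, 2]]` → a = [[2, 1], [1, 2]]
`b = a.copy()` → b = [[2, 1], [1, 2]]
`a[0].append(94)` → a = [[2, 1, 94], [1, 2]]; b = [[2, 1, 94], [1, 2]]
`a.append([4, 5])` → a = [[2, 1, 94], [1, 2], [4, 5]]
`print(b)` → prints [[2, 1, 94], [1, 2]]

Answer: [[2, 1, 94], [1, 2]]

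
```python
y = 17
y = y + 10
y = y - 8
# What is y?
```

Trace:
`y = 17` → y = 17
`y = y + 10` → y = 27
`y = y - 8` → y = 19
So y = 19

Answer: 19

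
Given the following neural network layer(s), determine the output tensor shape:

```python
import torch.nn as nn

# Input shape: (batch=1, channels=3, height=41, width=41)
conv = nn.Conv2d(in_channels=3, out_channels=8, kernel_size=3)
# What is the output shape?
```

Input: (1, 3, 41, 41) -> Output: (1, 8, 39, 39)

Answer: (1, 8, 39, 39)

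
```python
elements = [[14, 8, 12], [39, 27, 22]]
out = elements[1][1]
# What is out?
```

Trace:
`elements = [[14, 8, 12], [39, 27, 22]]` → elements = [[14, 8, 12], [39, 27, 22]]
`out = elements[1][1]` → out = 27
So out = 27

Answer: 27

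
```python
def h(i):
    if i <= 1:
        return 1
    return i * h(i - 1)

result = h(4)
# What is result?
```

h(4) = 4 * 3 * 2 * 1 = 24

Answer: 24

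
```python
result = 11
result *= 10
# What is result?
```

Trace:
`result = 11` → result = 11
`result *= 10` → result = 110
So result = 110

Answer: 110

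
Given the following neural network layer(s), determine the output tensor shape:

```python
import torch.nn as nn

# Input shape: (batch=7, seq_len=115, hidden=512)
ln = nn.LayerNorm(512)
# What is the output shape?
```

Input: (7, 115, 512) -> Output: (7, 115, 512)

Answer: (7, 115, 512)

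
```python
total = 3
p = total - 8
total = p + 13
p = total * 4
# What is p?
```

Trace:
`total = 3` → total = 3
`p = total - 8` → p = -5
`total = p + 13` → total = 8
`p = total * 4` → p = 32
So p = 32

Answer: 32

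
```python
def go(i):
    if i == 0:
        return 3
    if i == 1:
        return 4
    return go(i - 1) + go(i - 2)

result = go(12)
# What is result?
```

Build up from base cases: go(0)=3, go(1)=4, go(2)=7, go(3)=11, go(4)=18, go(5)=29, go(6)=47, ..., go(12)=843

Answer: 843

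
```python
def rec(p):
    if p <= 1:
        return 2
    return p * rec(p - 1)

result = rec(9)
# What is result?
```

rec(9) = 9 * 8 * 7 * 6 * 5 * 4 * 3 * 2 * 2 = 725760

Answer: 725760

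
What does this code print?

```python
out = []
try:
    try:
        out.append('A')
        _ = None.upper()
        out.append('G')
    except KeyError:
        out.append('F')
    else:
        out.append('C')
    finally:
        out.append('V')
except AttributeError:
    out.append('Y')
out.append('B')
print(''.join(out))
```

Execution trace: 'A' (try body) → 'V' (finally) → 'Y' (outer except AttributeError) → 'B' (after the try/except). Output: AVYB

Answer: AVYB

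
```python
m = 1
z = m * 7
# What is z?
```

Trace:
`m = 1` → m = 1
`z = m * 7` → z = 7
So z = 7

Answer: 7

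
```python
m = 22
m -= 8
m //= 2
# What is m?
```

Trace:
`m = 22` → m = 22
`m -= 8` → m = 14
`m //= 2` → m = 7
So m = 7

Answer: 7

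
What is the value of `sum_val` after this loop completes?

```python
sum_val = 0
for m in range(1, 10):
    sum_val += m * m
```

Sum of squares 1² to 9² = 285
`sum_val` takes the values: 0 → 1 → 5 → 14 → 30 → 55 → 91 → 140 → 204 → 285

Answer: 285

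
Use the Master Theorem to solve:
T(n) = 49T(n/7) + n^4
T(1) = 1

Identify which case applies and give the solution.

a=49, b=7, f(n)=n^4. log_7(49) = 2. Since c=4 > 2 and the regularity condition holds (49(n/7)^4 = (49/7^4)n^4 with 49/7^4 < 1), Case 3 applies: T(n) = Θ(f(n)) = O(n^4).

Answer: O(n^4) - Case 3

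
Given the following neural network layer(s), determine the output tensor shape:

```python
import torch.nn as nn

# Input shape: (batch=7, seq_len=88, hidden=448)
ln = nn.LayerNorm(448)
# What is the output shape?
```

Input: (7, 88, 448) -> Output: (7, 88, 448)

Answer: (7, 88, 448)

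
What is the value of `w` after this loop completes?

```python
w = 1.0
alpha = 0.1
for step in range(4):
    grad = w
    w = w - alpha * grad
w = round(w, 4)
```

Gradient descent: w = 1.0 * (1 - 0.1)^4
`w` takes the values: 1.0 → 0.9 → 0.81 → 0.729 → 0.6561

Answer: 0.6561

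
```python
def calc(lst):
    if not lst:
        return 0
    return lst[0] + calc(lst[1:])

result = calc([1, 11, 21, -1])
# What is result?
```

1 + 11 + 21 + (-1) + 0 = 32

Answer: 32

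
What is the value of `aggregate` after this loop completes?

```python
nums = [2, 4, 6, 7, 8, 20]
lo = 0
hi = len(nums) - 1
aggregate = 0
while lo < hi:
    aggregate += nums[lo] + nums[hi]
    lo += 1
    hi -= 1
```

Sum of pairs from ends
`aggregate` takes the values: 0 → 22 → 34 → 47

Answer: 47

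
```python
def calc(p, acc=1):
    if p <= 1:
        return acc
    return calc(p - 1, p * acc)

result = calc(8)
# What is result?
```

Accumulator trace (n, acc): (8, 1) -> (7, 8) -> (6, 56) -> (5, 336) -> (4, 1680) -> (3, 6720) -> (2, 20160) -> (1, 40320) -> return 40320

Answer: 40320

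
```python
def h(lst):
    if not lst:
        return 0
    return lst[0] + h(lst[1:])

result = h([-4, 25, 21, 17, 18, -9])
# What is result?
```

(-4) + 25 + 21 + 17 + 18 + (-9) + 0 = 68

Answer: 68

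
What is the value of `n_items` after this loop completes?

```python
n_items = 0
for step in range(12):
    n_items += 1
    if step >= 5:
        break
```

Loop breaks when step reaches 5, n_items is 6
`n_items` takes the values: 0 → 1 → 2 → 3 → 4 → 5 → 6

Answer: 6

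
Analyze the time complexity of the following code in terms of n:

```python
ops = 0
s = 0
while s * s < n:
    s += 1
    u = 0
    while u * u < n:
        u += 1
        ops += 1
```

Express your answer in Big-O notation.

Each loop level contributes: √n × √n. Multiplying the contributions gives O(n).

Answer: O(n)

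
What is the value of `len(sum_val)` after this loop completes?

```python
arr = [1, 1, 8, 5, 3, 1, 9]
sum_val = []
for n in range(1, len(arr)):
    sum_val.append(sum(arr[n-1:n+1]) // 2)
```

Number of 2-element averages
`sum_val` takes the values: [] → [1] → [1, 4] → [1, 4, 6] → [1, 4, 6, 4] → [1, 4, 6, 4, 2] → [1, 4, 6, 4, 2, 5]
So `len(sum_val)` = 6

Answer: 6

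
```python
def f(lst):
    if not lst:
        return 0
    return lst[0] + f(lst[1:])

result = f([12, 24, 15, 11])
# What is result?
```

12 + 24 + 15 + 11 + 0 = 62

Answer: 62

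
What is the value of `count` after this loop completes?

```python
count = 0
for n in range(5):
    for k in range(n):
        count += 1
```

Triangle number: 0+1+2+...+4
`count` takes the values: 0 → 1 → 2 → 3 → 4 → 5 → 6 → 7 → 8 → 9 → 10

Answer: 10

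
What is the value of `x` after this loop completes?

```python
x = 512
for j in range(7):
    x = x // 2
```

Halve 7 times: 512 // 2^7 = 4
`x` takes the values: 512 → 256 → 128 → 64 → 32 → 16 → 8 → 4

Answer: 4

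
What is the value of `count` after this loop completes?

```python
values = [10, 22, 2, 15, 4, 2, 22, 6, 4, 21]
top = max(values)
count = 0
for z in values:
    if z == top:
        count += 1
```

Count of max value 22 in [10, 22, 2, 15, 4, 2, 22, 6, 4, 21]
`count` takes the values: 0 → 1 → 2

Answer: 2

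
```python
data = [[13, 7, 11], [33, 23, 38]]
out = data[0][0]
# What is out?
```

Trace:
`data = [[13, 7, 11], [33, 23, 38]]` → data = [[13, 7, 11], [33, 23, 38]]
`out = data[0][0]` → out = 13
So out = 13

Answer: 13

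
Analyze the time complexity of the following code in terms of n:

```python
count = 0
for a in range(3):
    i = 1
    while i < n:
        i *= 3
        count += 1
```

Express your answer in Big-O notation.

Each loop level contributes: 1 × log n. Multiplying the contributions gives O(log n).

Answer: O(log n)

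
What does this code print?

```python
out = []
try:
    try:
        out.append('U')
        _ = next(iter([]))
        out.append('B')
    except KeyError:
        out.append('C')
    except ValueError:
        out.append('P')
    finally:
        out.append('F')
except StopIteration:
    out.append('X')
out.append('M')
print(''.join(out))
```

Execution trace: 'U' (try body) → 'F' (finally) → 'X' (outer except StopIteration) → 'M' (after the try/except). Output: UFXM

Answer: UFXM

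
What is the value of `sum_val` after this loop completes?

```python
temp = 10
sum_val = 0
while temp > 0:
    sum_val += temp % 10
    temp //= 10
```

Sum digits of 10
`sum_val` takes the values: 0 → 1

Answer: 1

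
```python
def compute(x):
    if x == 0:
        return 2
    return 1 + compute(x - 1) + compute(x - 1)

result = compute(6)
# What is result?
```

compute(x) = 1 + 2·compute(x-1), compute(0)=2. Closed form: (2+1)·2^6 - 1 = 191.

Answer: 191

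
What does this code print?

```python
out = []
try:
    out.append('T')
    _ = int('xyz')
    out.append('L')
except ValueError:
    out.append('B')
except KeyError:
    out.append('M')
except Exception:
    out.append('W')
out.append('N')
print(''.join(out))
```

Execution trace: 'T' (try body) → 'B' (except ValueError) → 'N' (after the try/except). Output: TBN

Answer: TBN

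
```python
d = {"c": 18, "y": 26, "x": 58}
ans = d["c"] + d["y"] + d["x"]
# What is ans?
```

Trace:
`d = {"c": 18, "y": 26, "x": 58}` → d = {'c': 18, 'y': 26, 'x': 58}
`ans = d["c"] + d["y"] + d["x"]` → ans = 102
So ans = 102

Answer: 102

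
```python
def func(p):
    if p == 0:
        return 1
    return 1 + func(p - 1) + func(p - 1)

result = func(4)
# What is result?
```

func(p) = 1 + 2·func(p-1), func(0)=1. Closed form: (1+1)·2^4 - 1 = 31.

Answer: 31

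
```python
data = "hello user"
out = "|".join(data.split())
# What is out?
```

Trace:
`data = "hello user"` → data = 'hello user'
`out = "|".join(data.split())` → out = 'hello|user'
So out = 'hello|user'

Answer: 'hello|user'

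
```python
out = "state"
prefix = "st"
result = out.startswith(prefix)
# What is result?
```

Trace:
`out = "state"` → out = 'state'
`prefix = "st"` → prefix = 'st'
`result = out.startswith(prefix)` → result = True
So result = True

Answer: True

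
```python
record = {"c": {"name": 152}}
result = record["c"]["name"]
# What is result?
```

Trace:
`record = {"c": {"name": 152}}` → record = {'c': {'name': 152}}
`result = record["c"]["name"]` → result = 152
So result = 152

Answer: 152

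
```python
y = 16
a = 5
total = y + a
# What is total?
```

Trace:
`y = 16` → y = 16
`a = 5` → a = 5
`total = y + a` → total = 21
So total = 21

Answer: 21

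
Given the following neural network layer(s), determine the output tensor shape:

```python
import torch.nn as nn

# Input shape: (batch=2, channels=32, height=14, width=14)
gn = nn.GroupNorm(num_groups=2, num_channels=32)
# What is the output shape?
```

Input: (2, 32, 14, 14) -> Output: (2, 32, 14, 14)

Answer: (2, 32, 14, 14)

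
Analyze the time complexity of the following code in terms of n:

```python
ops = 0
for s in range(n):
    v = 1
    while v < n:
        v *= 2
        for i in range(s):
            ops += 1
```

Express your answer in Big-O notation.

Each loop level contributes: n × log n × n. Multiplying the contributions gives O(n^2 log n).

Answer: O(n^2 log n)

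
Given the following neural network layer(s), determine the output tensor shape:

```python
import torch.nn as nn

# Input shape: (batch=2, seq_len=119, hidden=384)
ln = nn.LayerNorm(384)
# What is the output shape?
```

Input: (2, 119, 384) -> Output: (2, 119, 384)

Answer: (2, 119, 384)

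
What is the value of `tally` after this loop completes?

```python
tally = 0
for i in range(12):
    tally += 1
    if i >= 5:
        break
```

Loop breaks when i reaches 5, tally is 6
`tally` takes the values: 0 → 1 → 2 → 3 → 4 → 5 → 6

Answer: 6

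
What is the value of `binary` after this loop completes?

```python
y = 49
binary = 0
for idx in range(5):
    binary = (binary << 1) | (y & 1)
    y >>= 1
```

Reverse lowest 5 bits of 49
`binary` takes the values: 0 → 1 → 2 → 4 → 8 → 17

Answer: 17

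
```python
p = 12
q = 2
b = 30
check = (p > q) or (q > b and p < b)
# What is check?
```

Trace:
`p = 12` → p = 12
`q = 2` → q = 2
`b = 30` → b = 30
`check = (p > q) or (q > b and p < b)` → check = True
So check = True

Answer: True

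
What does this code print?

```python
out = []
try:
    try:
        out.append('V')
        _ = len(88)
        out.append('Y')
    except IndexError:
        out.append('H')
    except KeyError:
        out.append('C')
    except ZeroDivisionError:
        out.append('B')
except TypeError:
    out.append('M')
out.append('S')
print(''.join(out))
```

Execution trace: 'V' (try body) → 'M' (outer except TypeError) → 'S' (after the try/except). Output: VMS

Answer: VMS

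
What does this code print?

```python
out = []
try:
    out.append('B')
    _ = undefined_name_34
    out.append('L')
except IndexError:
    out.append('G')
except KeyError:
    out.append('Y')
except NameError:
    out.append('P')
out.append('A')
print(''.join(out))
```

Execution trace: 'B' (try body) → 'P' (except NameError) → 'A' (after the try/except). Output: BPA

Answer: BPA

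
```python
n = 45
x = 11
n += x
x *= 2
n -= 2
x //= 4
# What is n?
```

Trace:
`n = 45` → n = 45
`x = 11` → x = 11
`n += x` → n = 56
`x *= 2` → x = 22
`n -= 2` → n = 54
`x //= 4` → x = 5
So n = 54

Answer: 54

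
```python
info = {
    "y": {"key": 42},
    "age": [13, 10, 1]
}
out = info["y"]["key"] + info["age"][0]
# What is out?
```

Trace:
`info = { ...` → info = {'y': {'key': 42}, 'age': [13, 10, 1]}
`out = info["y"]["key"] + info["age"][0]` → out = 55
So out = 55

Answer: 55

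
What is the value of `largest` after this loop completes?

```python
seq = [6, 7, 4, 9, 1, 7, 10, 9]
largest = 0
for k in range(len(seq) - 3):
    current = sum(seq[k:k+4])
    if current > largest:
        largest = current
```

Max sum of 4-element window in [6, 7, 4, 9, 1, 7, 10, 9]
`largest` takes the values: 0 → 26 → 27

Answer: 27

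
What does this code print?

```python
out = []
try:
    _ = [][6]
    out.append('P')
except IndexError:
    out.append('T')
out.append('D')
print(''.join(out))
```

Execution trace: 'T' (except IndexError) → 'D' (after the try/except). Output: TD

Answer: TD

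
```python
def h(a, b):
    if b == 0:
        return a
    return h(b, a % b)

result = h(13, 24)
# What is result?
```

h(13, 24) -> h(24, 13) -> h(13, 11) -> h(11, 2) -> h(2, 1) -> h(1, 0) -> 1

Answer: 1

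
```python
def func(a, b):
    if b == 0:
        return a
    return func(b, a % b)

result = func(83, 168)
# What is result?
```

func(83, 168) -> func(168, 83) -> func(83, 2) -> func(2, 1) -> func(1, 0) -> 1

Answer: 1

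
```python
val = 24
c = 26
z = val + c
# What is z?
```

Trace:
`val = 24` → val = 24
`c = 26` → c = 26
`z = val + c` → z = 50
So z = 50

Answer: 50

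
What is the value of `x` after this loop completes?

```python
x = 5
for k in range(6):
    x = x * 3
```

Multiply by 3, 6 times: 5 * 3^6 = 3645
`x` takes the values: 5 → 15 → 45 → 135 → 405 → 1215 → 3645

Answer: 3645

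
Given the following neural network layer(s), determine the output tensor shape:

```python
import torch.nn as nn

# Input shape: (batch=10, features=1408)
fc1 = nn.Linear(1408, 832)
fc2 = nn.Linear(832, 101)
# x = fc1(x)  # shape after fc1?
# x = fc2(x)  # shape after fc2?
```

Input: (10, 1408) -> after fc1: (10, 832) -> Output: (10, 101)

Answer: (10, 101)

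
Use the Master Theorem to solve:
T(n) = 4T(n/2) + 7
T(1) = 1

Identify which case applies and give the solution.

a=4, b=2, f(n)=7. log_2(4) = 2. Since c=0 < 2, Case 1 applies: T(n) = Θ(n^log_b(a)) = O(n^2).

Answer: O(n^2) - Case 1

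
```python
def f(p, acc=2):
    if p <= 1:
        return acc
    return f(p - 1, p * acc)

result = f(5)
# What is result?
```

Accumulator trace (n, acc): (5, 2) -> (4, 10) -> (3, 40) -> (2, 120) -> (1, 240) -> return 240

Answer: 240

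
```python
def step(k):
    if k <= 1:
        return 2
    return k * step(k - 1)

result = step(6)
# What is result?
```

step(6) = 6 * 5 * 4 * 3 * 2 * 2 = 1440

Answer: 1440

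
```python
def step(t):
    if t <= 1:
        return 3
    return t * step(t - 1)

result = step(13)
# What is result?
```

step(13) = 13 * 12 * 11 * 10 * 9 * 8 * 7 * 6 * 5 * 4 * 3 * 2 * 3 = 18681062400

Answer: 18681062400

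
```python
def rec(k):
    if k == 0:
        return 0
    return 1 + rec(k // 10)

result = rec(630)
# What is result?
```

Count of digits of 630: 3

Answer: 3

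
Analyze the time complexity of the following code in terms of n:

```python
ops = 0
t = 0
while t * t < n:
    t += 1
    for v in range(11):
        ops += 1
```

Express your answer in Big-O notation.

Each loop level contributes: √n × 1. Multiplying the contributions gives O(√n).

Answer: O(√n)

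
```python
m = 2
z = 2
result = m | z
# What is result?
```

Trace:
`m = 2` → m = 2
`z = 2` → z = 2
`result = m | z` → result = 2
So result = 2

Answer: 2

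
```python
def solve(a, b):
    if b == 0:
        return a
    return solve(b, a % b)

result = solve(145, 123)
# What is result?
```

solve(145, 123) -> solve(123, 22) -> solve(22, 13) -> solve(13, 9) -> solve(9, 4) -> solve(4, 1) -> solve(1, 0) -> 1

Answer: 1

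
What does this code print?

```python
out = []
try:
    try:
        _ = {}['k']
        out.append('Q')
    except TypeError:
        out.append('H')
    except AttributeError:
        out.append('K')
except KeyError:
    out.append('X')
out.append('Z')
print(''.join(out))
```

Execution trace: 'X' (outer except KeyError) → 'Z' (after the try/except). Output: XZ

Answer: XZ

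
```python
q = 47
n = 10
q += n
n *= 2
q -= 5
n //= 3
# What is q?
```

Trace:
`q = 47` → q = 47
`n = 10` → n = 10
`q += n` → q = 57
`n *= 2` → n = 20
`q -= 5` → q = 52
`n //= 3` → n = 6
So q = 52

Answer: 52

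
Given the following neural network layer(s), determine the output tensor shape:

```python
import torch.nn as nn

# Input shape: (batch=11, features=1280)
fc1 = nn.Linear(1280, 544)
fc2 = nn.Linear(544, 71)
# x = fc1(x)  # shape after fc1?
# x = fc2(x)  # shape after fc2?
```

Input: (11, 1280) -> after fc1: (11, 544) -> Output: (11, 71)

Answer: (11, 71)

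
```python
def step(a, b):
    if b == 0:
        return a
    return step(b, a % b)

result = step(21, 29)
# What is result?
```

step(21, 29) -> step(29, 21) -> step(21, 8) -> step(8, 5) -> step(5, 3) -> step(3, 2) -> step(2, 1) -> step(1, 0) -> 1

Answer: 1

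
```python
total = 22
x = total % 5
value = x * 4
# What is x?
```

Trace:
`total = 22` → total = 22
`x = total % 5` → x = 2
`value = x * 4` → value = 8
So x = 2

Answer: 2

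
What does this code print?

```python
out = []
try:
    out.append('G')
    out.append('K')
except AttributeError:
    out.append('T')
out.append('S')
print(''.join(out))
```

Execution trace: 'G' (try body) → 'K' (try body, no exception) → 'S' (after the try/except). Output: GKS

Answer: GKS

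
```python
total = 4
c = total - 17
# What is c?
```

Trace:
`total = 4` → total = 4
`c = total - 17` → c = -13
So c = -13

Answer: -13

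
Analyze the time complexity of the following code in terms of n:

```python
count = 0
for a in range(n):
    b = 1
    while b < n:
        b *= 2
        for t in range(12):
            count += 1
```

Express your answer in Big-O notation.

Each loop level contributes: n × log n × 1. Multiplying the contributions gives O(n log n).

Answer: O(n log n)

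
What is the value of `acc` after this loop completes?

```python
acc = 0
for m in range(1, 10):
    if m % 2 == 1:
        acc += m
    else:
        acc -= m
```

Add odd, subtract even
`acc` takes the values: 0 → 1 → -1 → 2 → -2 → 3 → -3 → 4 → -4 → 5

Answer: 5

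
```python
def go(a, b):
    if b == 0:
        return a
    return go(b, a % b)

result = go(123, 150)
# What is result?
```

go(123, 150) -> go(150, 123) -> go(123, 27) -> go(27, 15) -> go(15, 12) -> go(12, 3) -> go(3, 0) -> 3

Answer: 3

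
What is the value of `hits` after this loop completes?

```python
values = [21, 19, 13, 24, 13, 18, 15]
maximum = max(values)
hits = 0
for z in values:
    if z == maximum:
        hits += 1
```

Count of max value 24 in [21, 19, 13, 24, 13, 18, 15]
`hits` takes the values: 0 → 1

Answer: 1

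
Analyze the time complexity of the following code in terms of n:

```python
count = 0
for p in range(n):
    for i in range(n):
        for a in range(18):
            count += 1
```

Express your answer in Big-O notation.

Each loop level contributes: n × n × 1. Multiplying the contributions gives O(n^2).

Answer: O(n^2)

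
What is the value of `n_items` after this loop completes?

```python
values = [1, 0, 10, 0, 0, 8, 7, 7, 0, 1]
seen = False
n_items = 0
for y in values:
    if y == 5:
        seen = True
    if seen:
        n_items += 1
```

Count elements after first 5 in [1, 0, 10, 0, 0, 8, 7, 7, 0, 1]
`n_items` takes the values: 0

Answer: 0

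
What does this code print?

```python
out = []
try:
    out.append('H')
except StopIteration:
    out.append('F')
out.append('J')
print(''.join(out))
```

Execution trace: 'H' (try body, no exception) → 'J' (after the try/except). Output: HJ

Answer: HJ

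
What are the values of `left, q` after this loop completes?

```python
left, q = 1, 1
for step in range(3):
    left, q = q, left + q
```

Fibonacci: after 3 iterations
`left, q` takes the values: (1, 1) → (1, 2) → (2, 3) → (3, 5)

Answer: 3, 5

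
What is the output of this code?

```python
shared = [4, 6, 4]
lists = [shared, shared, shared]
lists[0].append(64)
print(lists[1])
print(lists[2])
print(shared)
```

Key concept: list of same reference.
Step by step:
`shared = [4, 6, 4]` → shared = [4, 6, 4]
`lists = [shared, shared, shared]` → lists = [[4, 6, 4], [4, 6, 4], [4, 6, 4]]
`lists[0].append(64)` → shared = [4, 6, 4, 64]; lists = [[4, 6, 4, 64], [4, 6, 4, 64], [4, 6, 4, 64]]
`print(lists[1])` → prints [4, 6, 4, 64]
`print(lists[2])` → prints [4, 6, 4, 64]
`print(shared)` → prints [4, 6, 4, 64]

Answer:
[4, 6, 4, 64]
[4, 6, 4, 64]
[4, 6, 4, 64]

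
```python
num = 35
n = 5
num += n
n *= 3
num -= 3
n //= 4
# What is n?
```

Trace:
`num = 35` → num = 35
`n = 5` → n = 5
`num += n` → num = 40
`n *= 3` → n = 15
`num -= 3` → num = 37
`n //= 4` → n = 3
So n = 3

Answer: 3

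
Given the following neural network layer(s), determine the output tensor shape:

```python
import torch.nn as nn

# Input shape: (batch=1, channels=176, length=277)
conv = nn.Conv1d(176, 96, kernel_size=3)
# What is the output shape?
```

Input: (1, 176, 277) -> Output: (1, 96, 275)

Answer: (1, 96, 275)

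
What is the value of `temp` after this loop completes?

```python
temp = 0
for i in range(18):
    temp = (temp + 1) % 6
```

Increment mod 6, 18 times = 0
`temp` takes the values: 0 → 1 → 2 → 3 → 4 → 5 → 0 → 1 → 2 → 3 → 4 → 5 → 0 → 1 → 2 → 3 → 4 → 5 → 0

Answer: 0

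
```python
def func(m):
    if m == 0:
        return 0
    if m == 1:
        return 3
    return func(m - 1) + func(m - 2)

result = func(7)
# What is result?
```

Build up from base cases: func(0)=0, func(1)=3, func(2)=3, func(3)=6, func(4)=9, func(5)=15, func(6)=24, ..., func(7)=39

Answer: 39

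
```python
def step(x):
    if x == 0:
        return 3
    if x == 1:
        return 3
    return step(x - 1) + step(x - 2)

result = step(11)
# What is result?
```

Build up from base cases: step(0)=3, step(1)=3, step(2)=6, step(3)=9, step(4)=15, step(5)=24, step(6)=39, ..., step(11)=432

Answer: 432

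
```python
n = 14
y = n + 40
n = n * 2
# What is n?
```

Trace:
`n = 14` → n = 14
`y = n + 40` → y = 54
`n = n * 2` → n = 28
So n = 28

Answer: 28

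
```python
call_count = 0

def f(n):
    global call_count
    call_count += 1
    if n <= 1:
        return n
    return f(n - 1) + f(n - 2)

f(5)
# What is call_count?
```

Calls(n) = 1 + Calls(n-1) + Calls(n-2); Calls(0)=Calls(1)=1. For n=5 this gives 15.

Answer: 15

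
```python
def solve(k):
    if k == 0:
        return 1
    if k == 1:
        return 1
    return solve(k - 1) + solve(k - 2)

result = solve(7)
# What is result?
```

Build up from base cases: solve(0)=1, solve(1)=1, solve(2)=2, solve(3)=3, solve(4)=5, solve(5)=8, solve(6)=13, ..., solve(7)=21

Answer: 21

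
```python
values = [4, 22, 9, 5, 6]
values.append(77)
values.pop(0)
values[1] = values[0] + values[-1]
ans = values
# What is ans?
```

Trace:
`values = [4, 22, 9, 5, 6]` → values = [4, 22, 9, 5, 6]
`values.append(77)` → values = [4, 22, 9, 5, 6, 77]
`values.pop(0)` → values = [22, 9, 5, 6, 77]
`values[1] = values[0] + values[-1]` → values = [22, 99, 5, 6, 77]
`ans = values` → ans = [22, 99, 5, 6, 77]
So ans = [22, 99, 5, 6, 77]

Answer: [22, 99, 5, 6, 77]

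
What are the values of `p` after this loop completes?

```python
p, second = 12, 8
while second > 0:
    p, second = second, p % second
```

GCD of 12 and 8
`p` takes the values: 12 → 8 → 4

Answer: 4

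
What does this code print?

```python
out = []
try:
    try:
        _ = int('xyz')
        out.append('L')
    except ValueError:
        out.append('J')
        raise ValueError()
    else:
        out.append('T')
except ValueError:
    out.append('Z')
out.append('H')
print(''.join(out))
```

Execution trace: 'J' (inner except ValueError) → 'Z' (outer except ValueError) → 'H' (after the try/except). Output: JZH

Answer: JZH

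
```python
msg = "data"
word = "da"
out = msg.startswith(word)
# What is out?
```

Trace:
`msg = "data"` → msg = 'data'
`word = "da"` → word = 'da'
`out = msg.startswith(word)` → out = True
So out = True

Answer: True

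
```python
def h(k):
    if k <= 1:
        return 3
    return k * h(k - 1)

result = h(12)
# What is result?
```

h(12) = 12 * 11 * 10 * 9 * 8 * 7 * 6 * 5 * 4 * 3 * 2 * 3 = 1437004800

Answer: 1437004800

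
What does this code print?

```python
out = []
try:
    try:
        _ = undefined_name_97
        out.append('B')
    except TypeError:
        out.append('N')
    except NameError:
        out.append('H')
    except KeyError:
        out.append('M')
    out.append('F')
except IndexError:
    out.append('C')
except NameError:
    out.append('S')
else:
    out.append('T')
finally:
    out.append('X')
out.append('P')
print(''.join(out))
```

Execution trace: 'H' (inner except NameError) → 'F' (try body, no exception) → 'T' (else) → 'X' (finally) → 'P' (after the try/except). Output: HFTXP

Answer: HFTXP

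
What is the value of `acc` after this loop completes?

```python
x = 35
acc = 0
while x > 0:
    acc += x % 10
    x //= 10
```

Sum digits of 35
`acc` takes the values: 0 → 5 → 8

Answer: 8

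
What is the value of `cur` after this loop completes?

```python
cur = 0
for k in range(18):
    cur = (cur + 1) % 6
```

Increment mod 6, 18 times = 0
`cur` takes the values: 0 → 1 → 2 → 3 → 4 → 5 → 0 → 1 → 2 → 3 → 4 → 5 → 0 → 1 → 2 → 3 → 4 → 5 → 0

Answer: 0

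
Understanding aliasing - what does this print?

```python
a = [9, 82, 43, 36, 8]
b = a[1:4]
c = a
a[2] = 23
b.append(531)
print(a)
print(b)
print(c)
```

Key concept: slice vs alias.
Step by step:
`a = [9, 82, 43, 36, 8]` → a = [9, 82, 43, 36, 8]
`b = a[1:4]` → b = [82, 43, 36]
`c = a` → c = [9, 82, 43, 36, 8] (same object as a)
`a[2] = 23` → a = [9, 82, 23, 36, 8] (same object as c); c = [9, 82, 23, 36, 8] (same object as a)
`b.append(531)` → b = [82, 43, 36, 531]
`print(a)` → prints [9, 82, 23, 36, 8]
`print(b)` → prints [82, 43, 36, 531]
`print(c)` → prints [9, 82, 23, 36, 8]

Answer:
[9, 82, 23, 36, 8]
[82, 43, 36, 531]
[9, 82, 23, 36, 8]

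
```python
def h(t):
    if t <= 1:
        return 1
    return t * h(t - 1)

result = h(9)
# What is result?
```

h(9) = 9 * 8 * 7 * 6 * 5 * 4 * 3 * 2 * 1 = 362880

Answer: 362880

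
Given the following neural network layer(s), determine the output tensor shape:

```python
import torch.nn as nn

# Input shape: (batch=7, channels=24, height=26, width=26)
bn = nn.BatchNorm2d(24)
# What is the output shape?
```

Input: (7, 24, 26, 26) -> Output: (7, 24, 26, 26)

Answer: (7, 24, 26, 26)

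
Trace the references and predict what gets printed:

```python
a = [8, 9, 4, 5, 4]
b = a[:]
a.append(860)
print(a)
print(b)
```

Key concept: slice [:] creates copy.
Step by step:
`a = [8, 9, 4, 5, 4]` → a = [8, 9, 4, 5, 4]
`b = a[:]` → b = [8, 9, 4, 5, 4]
`a.append(860)` → a = [8, 9, 4, 5, 4, 860]
`print(a)` → prints [8, 9, 4, 5, 4, 860]
`print(b)` → prints [8, 9, 4, 5, 4]

Answer:
[8, 9, 4, 5, 4, 860]
[8, 9, 4, 5, 4]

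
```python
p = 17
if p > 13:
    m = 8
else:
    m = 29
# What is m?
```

Trace:
`p = 17` → p = 17
`if p > 13: ...` → p > 13 is True → m = 8
So m = 8

Answer: 8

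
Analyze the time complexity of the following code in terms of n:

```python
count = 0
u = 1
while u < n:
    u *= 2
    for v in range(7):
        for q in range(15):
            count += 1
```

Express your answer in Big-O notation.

Each loop level contributes: log n × 1 × 1. Multiplying the contributions gives O(log n).

Answer: O(log n)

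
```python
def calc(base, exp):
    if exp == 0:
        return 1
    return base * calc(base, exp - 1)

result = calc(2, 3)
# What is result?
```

calc(2, 3) = 2 * 2 * 2 = 8

Answer: 8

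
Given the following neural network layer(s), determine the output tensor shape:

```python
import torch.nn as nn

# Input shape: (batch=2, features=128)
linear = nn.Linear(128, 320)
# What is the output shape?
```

Input: (2, 128) -> Output: (2, 320)

Answer: (2, 320)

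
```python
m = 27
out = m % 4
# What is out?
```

Trace:
`m = 27` → m = 27
`out = m % 4` → out = 3
So out = 3

Answer: 3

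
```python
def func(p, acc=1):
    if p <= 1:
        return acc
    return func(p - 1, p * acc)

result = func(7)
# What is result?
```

Accumulator trace (n, acc): (7, 1) -> (6, 7) -> (5, 42) -> (4, 210) -> (3, 840) -> (2, 2520) -> (1, 5040) -> return 5040

Answer: 5040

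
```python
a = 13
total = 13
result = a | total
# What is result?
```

Trace:
`a = 13` → a = 13
`total = 13` → total = 13
`result = a | total` → result = 13
So result = 13

Answer: 13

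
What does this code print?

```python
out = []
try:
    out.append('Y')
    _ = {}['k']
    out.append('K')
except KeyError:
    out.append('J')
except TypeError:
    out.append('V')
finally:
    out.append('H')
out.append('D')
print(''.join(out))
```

Execution trace: 'Y' (try body) → 'J' (except KeyError) → 'H' (finally) → 'D' (after the try/except). Output: YJHD

Answer: YJHD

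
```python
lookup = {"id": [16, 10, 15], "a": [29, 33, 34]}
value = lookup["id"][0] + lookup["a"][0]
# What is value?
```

Trace:
`lookup = {"id": [16, 10, 15], "a": [29, 33, 34]}` → lookup = {'id': [16, 10, 15], 'a': [29, 33, 34]}
`value = lookup["id"][0] + lookup["a"][0]` → value = 45
So value = 45

Answer: 45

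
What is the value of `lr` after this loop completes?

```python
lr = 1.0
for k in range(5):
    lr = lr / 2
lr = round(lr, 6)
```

Halving LR 5 times: 1 / 2^5
`lr` takes the values: 1.0 → 0.5 → 0.25 → 0.125 → 0.0625 → 0.03125

Answer: 0.03125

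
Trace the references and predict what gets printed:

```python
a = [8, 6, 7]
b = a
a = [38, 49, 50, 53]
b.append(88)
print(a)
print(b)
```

Key concept: rebinding vs mutation: a is rebound to a new list, b still points at the original.
Step by step:
`a = [8, 6, 7]` → a = [8, 6, 7]
`b = a` → b = [8, 6, 7] (same object as a)
`a = [38, 49, 50, 53]` → a = [38, 49, 50, 53]
`b.append(88)` → b = [8, 6, 7, 88]
`print(a)` → prints [38, 49, 50, 53]
`print(b)` → prints [8, 6, 7, 88]

Answer:
[38, 49, 50, 53]
[8, 6, 7, 88]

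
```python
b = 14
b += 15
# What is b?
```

Trace:
`b = 14` → b = 14
`b += 15` → b = 29
So b = 29

Answer: 29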